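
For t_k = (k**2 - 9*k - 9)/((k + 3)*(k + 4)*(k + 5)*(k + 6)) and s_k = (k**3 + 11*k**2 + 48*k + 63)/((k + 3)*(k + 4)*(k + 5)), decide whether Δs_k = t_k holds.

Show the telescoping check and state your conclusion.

valid; difference matches t_k

s_(k+1) = (48*k + (k + 1)**3 + 11*(k + 1)**2 + 111)/((k + 4)*(k + 5)*(k + 6))
s_(k+1) − s_k = (k**2 - 9*k - 9)/(k**4 + 18*k**3 + 119*k**2 + 342*k + 360)
(s_(k+1) − s_k) − t_k = 0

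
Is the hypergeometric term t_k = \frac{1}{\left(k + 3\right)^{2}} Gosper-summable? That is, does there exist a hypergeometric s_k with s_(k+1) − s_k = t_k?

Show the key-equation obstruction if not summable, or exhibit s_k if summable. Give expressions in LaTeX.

No — the linear system for f has no solution.

r(k) = (k + 3)**2/(k + 4)**2 after simplifying.
A = k**2 + 6*k + 9, B = k**2 + 8*k + 16, C = 1.
f must satisfy (k**2 + 6*k + 9)·f(k+1) − (k**2 + 6*k + 9)·f(k) = 1.
deg f ≤ 0 (via 2,2,0).
f = c0 ⇒ A·f(k+1) − B(k−1)·f(k) − C = -1. The system {-1 = 0} is inconsistent; no antidifference.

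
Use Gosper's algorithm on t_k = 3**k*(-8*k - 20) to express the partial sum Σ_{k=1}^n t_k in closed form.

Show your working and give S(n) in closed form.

S(n) = -12*3**n*n - 24*3**n + 24

Compute t_(k+1)/t_k: get 3*(2*k + 7)/(2*k + 5).
Normal form (A,B,C) = (3, 1, k + 5/2).
Need (3)·f(k+1) − (1)·f(k) = k + 5/2.
From deg A=0, deg B=0, deg C=1: d=1.
Match coefficients ⇒ f(k) = (k + 1)/2.
Then R = B(k−1)f/C = (k + 1)/(2*k + 5), so s_k = R(k)·t_k = -4*3**k*(k + 1).
Verify: 3**k*(-8*k - 20) matches t_k.
s_(n+1) = 12*3**n*(-n - 2) and s_(1) = -24, so S(n) = -12*3**n*n - 24*3**n + 24.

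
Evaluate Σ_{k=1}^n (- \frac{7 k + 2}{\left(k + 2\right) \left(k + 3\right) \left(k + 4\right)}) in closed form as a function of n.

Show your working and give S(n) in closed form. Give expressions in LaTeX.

S(n) = \frac{n \left(- 5 n - 7\right)}{4 \left(n^{2} + 7 n + 12\right)}

Ratio r(k) = (k + 2)*(7*k + 9)/((k + 5)*(7*k + 2)).
Factor: A=k + 2; B=k + 5; C=k + 2/7.
Key eq: (k + 2)·f(k+1) = (k + 4)·f(k) + (k + 2/7).
deg f ≤ 2 (via 1,1,1).
Solving with deg f ≤ 2: f(k) = k*(4*k - 1)/21.
So s_k = (B(k−1)f/C)·t_k = (k*(k + 4)*(4*k - 1)/(3*(7*k + 2)))·t_k = k*(1 - 4*k)/(3*(k + 2)*(k + 3)).
Check: Δs_k = (-7*k - 2)/(k**3 + 9*k**2 + 26*k + 24). ✓
Evaluate: s_(n+1) = (-4*n**2 - 7*n - 3)/(3*(n**2 + 7*n + 12)); subtract s_(1) = -1/12 ⇒ S(n) = n*(-5*n - 7)/(4*(n**2 + 7*n + 12)).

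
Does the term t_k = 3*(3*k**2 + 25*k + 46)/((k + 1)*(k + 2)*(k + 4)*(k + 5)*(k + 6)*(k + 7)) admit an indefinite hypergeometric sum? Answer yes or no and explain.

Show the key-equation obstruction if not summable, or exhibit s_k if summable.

Ratio r(k) = (k + 1)*(k + 4)*(25*k + 3*(k + 1)**2 + 71)/((k + 3)*(k + 8)*(3*k**2 + 25*k + 46)).
Take A(k)=k + 1, B(k)=k + 8, C(k)=k**3 + 34*k**2/3 + 121*k/3 + 46.
Need (k + 1)·f(k+1) − (k + 7)·f(k) = k**3 + 34*k**2/3 + 121*k/3 + 46.
From deg A=1, deg B=1, deg C=3: d=6.
Solve for f: f(k) = k*(k + 2)*(k + 3)*(k + 5)*(k**2 + 11*k + 34)/72 (degree 6 ≤ 6).
Then R = B(k−1)f/C = k*(k + 2)*(k + 5)*(k + 7)*(k**2 + 11*k + 34)/(24*(3*k**2 + 25*k + 46)), so s_k = R(k)·t_k = k*(k**2 + 11*k + 34)/(8*(k**3 + 11*k**2 + 34*k + 24)).
s_(k+1) − s_k = 3*(3*k**2 + 25*k + 46)/(k**6 + 25*k**5 + 247*k**4 + 1219*k**3 + 3112*k**2 + 3796*k + 1680) = t_k.

Yes. s_k = k*(k**2 + 11*k + 34)/(8*(k**3 + 11*k**2 + 34*k + 24)).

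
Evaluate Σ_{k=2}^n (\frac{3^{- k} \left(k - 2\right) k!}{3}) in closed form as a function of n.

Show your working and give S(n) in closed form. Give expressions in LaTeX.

S(n) = - \frac{2}{9} + \frac{3^{- n} \left(n + 1\right)!}{3}

Ratio r(k) = (k**2 - 1)/(3*(k - 2)).
Factor: A=k/3 + 1/3; B=1; C=k - 2.
Need (k/3 + 1/3)·f(k+1) − (1)·f(k) = k - 2.
From deg A=1, deg B=0, deg C=1: d=0.
Match coefficients ⇒ f(k) = 3.
Certificate R = B(k−1)f/C = 3/(k - 2) gives s_k = factorial(k)/3**k.
Δs = (k - 2)*factorial(k)/(3*3**k), as required.
Telescope: S(n) = s_(n+1) − s_(2) = 3**(-n - 1)*factorial(n + 1) − (2/9) = -2/9 + factorial(n + 1)/(3*3**n).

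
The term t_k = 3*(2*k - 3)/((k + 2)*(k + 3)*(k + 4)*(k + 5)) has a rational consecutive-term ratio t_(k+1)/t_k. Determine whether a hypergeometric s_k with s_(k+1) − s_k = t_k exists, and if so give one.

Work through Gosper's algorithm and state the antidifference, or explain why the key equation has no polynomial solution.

s_k = k*(-k**2 - 9*k - 98)/(24*(k + 2)*(k + 3)*(k + 4))

Ratio r(k) = (k + 2)*(2*k - 1)/((k + 6)*(2*k - 3)).
Take A(k)=k + 2, B(k)=k + 6, C(k)=k - 3/2.
Set up (k + 2)·f(k+1) − (k + 5)·f(k) − (k - 3/2) = 0.
From deg A=1, deg B=1, deg C=1: d=3.
Solving with deg f ≤ 3: f(k) = -k*(k**2 + 9*k + 98)/144.
So s_k = (B(k−1)f/C)·t_k = (-k*(k + 5)*(k**2 + 9*k + 98)/(72*(2*k - 3)))·t_k = k*(-k**2 - 9*k - 98)/(24*(k + 2)*(k + 3)*(k + 4)).
Check: Δs_k = 3*(2*k - 3)/(k**4 + 14*k**3 + 71*k**2 + 154*k + 120). ✓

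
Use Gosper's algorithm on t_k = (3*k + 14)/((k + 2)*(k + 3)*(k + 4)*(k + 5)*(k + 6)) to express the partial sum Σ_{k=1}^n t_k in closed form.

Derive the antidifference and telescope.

The ratio is (k + 2)*(3*k + 17)/((k + 7)*(3*k + 14)).
Factor: A=k + 2; B=k + 7; C=k + 14/3.
f must satisfy (k + 2)·f(k+1) − (k + 6)·f(k) = k + 14/3.
d = 4 from the (1,1,1) case.
Solve for f: f(k) = k*(k + 4)*(k**2 + 10*k + 31)/90 (degree 4 ≤ 4).
Certificate R = B(k−1)f/C = k*(k + 4)*(k + 6)*(k**2 + 10*k + 31)/(30*(3*k + 14)) gives s_k = k*(k**2 + 10*k + 31)/(30*(k**3 + 10*k**2 + 31*k + 30)).
Verify: (3*k + 14)/(k**5 + 20*k**4 + 155*k**3 + 580*k**2 + 1044*k + 720) matches t_k.
Σ_(k=1)^n t_k = s_(n+1) − s_(1) = ((n**3 + 13*n**2 + 54*n + 42)/(30*(n**3 + 13*n**2 + 54*n + 72))) − (7/360), i.e. n*(n**2 + 13*n + 54)/(72*(n**3 + 13*n**2 + 54*n + 72)).

S(n) = n*(n**2 + 13*n + 54)/(72*(n**3 + 13*n**2 + 54*n + 72))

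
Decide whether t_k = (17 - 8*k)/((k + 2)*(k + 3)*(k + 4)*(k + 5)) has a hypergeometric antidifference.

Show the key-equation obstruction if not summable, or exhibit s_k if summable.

Yes. s_k = k*(k**2 + 9*k + 58)/(8*(k + 2)*(k + 3)*(k + 4)).

t_(k+1)/t_k = (k + 2)*(8*k - 9)/((k + 6)*(8*k - 17)).
Normal form (A,B,C) = (k + 2, k + 6, k - 17/8).
Set up (k + 2)·f(k+1) − (k + 5)·f(k) − (k - 17/8) = 0.
d = 3 from the (1,1,1) case.
Match coefficients ⇒ f(k) = -k*(k**2 + 9*k + 58)/64.
So s_k = (B(k−1)f/C)·t_k = (-k*(k + 5)*(k**2 + 9*k + 58)/(8*(8*k - 17)))·t_k = k*(k**2 + 9*k + 58)/(8*(k + 2)*(k + 3)*(k + 4)).
Δs = (17 - 8*k)/(k**4 + 14*k**3 + 71*k**2 + 154*k + 120), as required.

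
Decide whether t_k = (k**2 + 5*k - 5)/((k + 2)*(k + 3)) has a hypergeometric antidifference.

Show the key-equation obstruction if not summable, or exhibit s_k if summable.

Compute t_(k+1)/t_k: get (k + 2)*(5*k + (k + 1)**2)/((k + 4)*(k**2 + 5*k - 5)).
Normal form (A,B,C) = (k + 2, k + 4, k**2 + 5*k - 5).
Key eq: (k + 2)·f(k+1) = (k + 3)·f(k) + (k**2 + 5*k - 5).
Bound: deg f ≤ 2.
Solving with deg f ≤ 2: f(k) = k*(2*k - 7)/2.
Get s_k = R·t_k = k*(2*k - 7)/(2*(k + 2)) with R(k) = B(k−1)f(k)/C(k) = k*(k + 3)*(2*k - 7)/(2*(k**2 + 5*k - 5)).
s_(k+1) − s_k = (k**2 + 5*k - 5)/(k**2 + 5*k + 6) = t_k.

Yes. s_k = k*(2*k - 7)/(2*(k + 2)).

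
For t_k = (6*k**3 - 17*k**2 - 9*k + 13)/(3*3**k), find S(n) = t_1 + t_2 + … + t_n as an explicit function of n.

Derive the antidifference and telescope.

S(n) = 3**(-n - 1)*(-3**n - 3*n**3 - 5*n**2 + 3*n + 1)

The ratio is (6*k**3 + k**2 - 25*k - 7)/(3*(6*k**3 - 17*k**2 - 9*k + 13)).
Take A(k)=1/3, B(k)=1, C(k)=k**3 - 17*k**2/6 - 3*k/2 + 13/6.
f must satisfy (1/3)·f(k+1) − (1)·f(k) = k**3 - 17*k**2/6 - 3*k/2 + 13/6.
Degrees (0,0,3) ⇒ d ≤ 3.
Solving with deg f ≤ 3: f(k) = -(3*k**3 - 4*k**2 - 4*k + 4)/2.
Certificate R = B(k−1)f/C = -3*(3*k**3 - 4*k**2 - 4*k + 4)/(6*k**3 - 17*k**2 - 9*k + 13) gives s_k = (-3*k**3 + 4*k**2 + 4*k - 4)/3**k.
Δs = (6*k**3 - 17*k**2 - 9*k + 13)/(3*3**k), as required.
Σ_(k=1)^n t_k = s_(n+1) − s_(1) = (3**(-n - 1)*(-3*n**3 - 5*n**2 + 3*n + 1)) − (1/3), i.e. 3**(-n - 1)*(-3**n - 3*n**3 - 5*n**2 + 3*n + 1).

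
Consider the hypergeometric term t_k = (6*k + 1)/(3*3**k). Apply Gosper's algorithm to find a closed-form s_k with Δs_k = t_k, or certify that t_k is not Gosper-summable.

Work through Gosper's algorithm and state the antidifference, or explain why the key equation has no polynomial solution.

s_k = (-3*k - 2)/3**k

Compute t_(k+1)/t_k: get (6*k + 7)/(3*(6*k + 1)).
A = 1/3, B = 1, C = k + 1/6.
Solve (1/3)·f(k+1) − (1)·f(k) = k + 1/6.
From deg A=0, deg B=0, deg C=1: d=1.
Solve for f: f(k) = -(3*k + 2)/2 (degree 1 ≤ 1).
So s_k = (B(k−1)f/C)·t_k = (-3*(3*k + 2)/(6*k + 1))·t_k = (-3*k - 2)/3**k.
Verify: (6*k + 1)/(3*3**k) matches t_k.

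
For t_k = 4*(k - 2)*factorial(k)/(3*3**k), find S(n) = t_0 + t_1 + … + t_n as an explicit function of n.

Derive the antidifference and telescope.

S(n) = -4 + 4*factorial(n + 1)/(3*3**n)

Ratio r(k) = (k**2 - 1)/(3*(k - 2)).
Factor: A=k/3 + 1/3; B=1; C=k - 2.
Key eq: (k/3 + 1/3)·f(k+1) = (1)·f(k) + (k - 2).
From deg A=1, deg B=0, deg C=1: d=0.
A polynomial solution: f(k) = 3.
R(k) = B(k−1)·f(k)/C(k) = 3/(k - 2); s_k = R·t_k = 4*factorial(k)/3**k.
Check: Δs_k = 4*(k - 2)*factorial(k)/(3*3**k). ✓
s_(n+1) = 4*3**(-n - 1)*factorial(n + 1) and s_(0) = 4, so S(n) = -4 + 4*factorial(n + 1)/(3*3**n).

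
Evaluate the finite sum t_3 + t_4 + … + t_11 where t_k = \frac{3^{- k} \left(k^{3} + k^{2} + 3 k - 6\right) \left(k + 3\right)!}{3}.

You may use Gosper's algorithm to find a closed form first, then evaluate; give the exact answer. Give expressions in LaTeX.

t_(k+1)/t_k = (k + 4)*(3*k + (k + 1)**3 + (k + 1)**2 - 3)/(3*(k**3 + k**2 + 3*k - 6)).
Take A(k)=k/3 + 4/3, B(k)=1, C(k)=k**3 + k**2 + 3*k - 6.
Need (k/3 + 4/3)·f(k+1) − (1)·f(k) = k**3 + k**2 + 3*k - 6.
Bound: deg f ≤ 2.
Match coefficients ⇒ f(k) = 3*(k**2 - 2*k - 2).
R(k) = B(k−1)·f(k)/C(k) = 3*(k**2 - 2*k - 2)/(k**3 + k**2 + 3*k - 6); s_k = R·t_k = (k**2 - 2*k - 2)*factorial(k + 3)/3**k.
Verify: (k**3 + k**2 + 3*k - 6)*factorial(k + 3)/(3*3**k) matches t_k.
Sum = s_(12) − s_(3); s_(12) = 211667456000/729, s_(3) = 80/3 ⇒ 211667436560/729.

Σ = 211667436560/729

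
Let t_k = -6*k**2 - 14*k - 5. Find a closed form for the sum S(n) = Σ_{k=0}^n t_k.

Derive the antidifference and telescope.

S(n) = -2*n**3 - 10*n**2 - 13*n - 5

r(k) = (6*k**2 + 26*k + 25)/(6*k**2 + 14*k + 5) after simplifying.
Take A(k)=1, B(k)=1, C(k)=k**2 + 7*k/3 + 5/6.
Set up (1)·f(k+1) − (1)·f(k) − (k**2 + 7*k/3 + 5/6) = 0.
d = 3 from the (0,0,2) case.
Solving with deg f ≤ 3: f(k) = k*(2*k**2 + 4*k - 1)/6.
So s_k = (B(k−1)f/C)·t_k = (k*(2*k**2 + 4*k - 1)/(6*k**2 + 14*k + 5))·t_k = k*(-2*k**2 - 4*k + 1).
Check: Δs_k = -6*k**2 - 14*k - 5. ✓
Telescope: S(n) = s_(n+1) − s_(0) = -2*n**3 - 10*n**2 - 13*n - 5 − (0) = -2*n**3 - 10*n**2 - 13*n - 5.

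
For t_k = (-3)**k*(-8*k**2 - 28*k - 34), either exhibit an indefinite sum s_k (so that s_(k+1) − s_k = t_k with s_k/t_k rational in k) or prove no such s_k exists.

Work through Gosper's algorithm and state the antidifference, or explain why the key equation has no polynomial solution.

s_k = 2*(-3)**k*(k**2 + 2*k + 2)

t_(k+1)/t_k = 3*(-4*k**2 - 22*k - 35)/(4*k**2 + 14*k + 17).
So A=-3 and B=1, with C=k**2 + 7*k/2 + 17/4.
f must satisfy (-3)·f(k+1) − (1)·f(k) = k**2 + 7*k/2 + 17/4.
From deg A=0, deg B=0, deg C=2: d=2.
Solving with deg f ≤ 2: f(k) = -(k**2 + 2*k + 2)/4.
Certificate R = B(k−1)f/C = -(k**2 + 2*k + 2)/(4*k**2 + 14*k + 17) gives s_k = 2*(-3)**k*(k**2 + 2*k + 2).
Check: Δs_k = (-3)**k*(-8*k**2 - 28*k - 34). ✓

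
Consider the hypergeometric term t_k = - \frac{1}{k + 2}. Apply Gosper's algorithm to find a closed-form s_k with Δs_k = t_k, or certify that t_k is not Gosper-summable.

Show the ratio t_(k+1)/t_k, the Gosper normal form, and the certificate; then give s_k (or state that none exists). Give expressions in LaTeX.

no hypergeometric antidifference exists

Step 1: r(k) = (k + 2)/(k + 3).
Normal form (A,B,C) = (k + 2, k + 3, 1).
Key eq: (k + 2)·f(k+1) = (k + 2)·f(k) + (1).
d = 0 from the (1,1,0) case.
Write f(k) = c0. Then LHS − RHS = -1, requiring -1 = 0: contradictory. No certificate.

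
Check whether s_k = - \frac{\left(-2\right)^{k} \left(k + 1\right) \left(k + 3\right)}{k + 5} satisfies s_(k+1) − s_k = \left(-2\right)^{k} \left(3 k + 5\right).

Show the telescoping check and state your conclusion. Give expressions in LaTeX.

Invalid: residual \frac{\left(-2\right)^{k + 1} \left(3 k^{2} + 21 k + 26\right)}{k^{2} + 11 k + 30} ≠ 0.

s_(k+1) = 2*(-2)**k*(k + 2)*(k + 4)/(k + 6)
s_(k+1) − s_k = (-2)**k*(3*k**3 + 32*k**2 + 103*k + 98)/(k**2 + 11*k + 30)
(s_(k+1) − s_k) − t_k = (-2)**(k + 1)*(3*k**2 + 21*k + 26)/(k**2 + 11*k + 30)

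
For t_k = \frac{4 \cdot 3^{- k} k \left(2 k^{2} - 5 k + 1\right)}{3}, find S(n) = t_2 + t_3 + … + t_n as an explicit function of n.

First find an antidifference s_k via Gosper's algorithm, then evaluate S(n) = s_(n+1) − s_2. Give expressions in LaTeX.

S(n) = 2 \cdot 3^{- n - 2} \left(13 \cdot 3^{n} - 6 n^{3} - 12 n^{2} - 12 n - 9\right)

Compute t_(k+1)/t_k: get (2*k**3 + k**2 - 3*k - 2)/(3*k*(2*k**2 - 5*k + 1)).
Gosper form: A/B · C(k+1)/C(k) with A=1/3, B=1, C=k**3 - 5*k**2/2 + k/2.
Key eq: (1/3)·f(k+1) = (1)·f(k) + (k**3 - 5*k**2/2 + k/2).
Degrees (0,0,3) ⇒ d ≤ 3.
A polynomial solution: f(k) = -3*(2*k**3 - 2*k**2 + 2*k + 1)/4.
So s_k = (B(k−1)f/C)·t_k = (-3*(2*k**3 - 2*k**2 + 2*k + 1)/(2*k*(2*k**2 - 5*k + 1)))·t_k = 2*(-2*k**3 + 2*k**2 - 2*k - 1)/3**k.
Δs = 4*k*(2*k**2 - 5*k + 1)/(3*3**k), as required.
Σ_(k=2)^n t_k = s_(n+1) − s_(2) = (2*3**(-n - 1)*(-2*n**3 - 4*n**2 - 4*n - 3)) − (-26/9), i.e. 2*3**(-n - 2)*(13*3**n - 6*n**3 - 12*n**2 - 12*n - 9).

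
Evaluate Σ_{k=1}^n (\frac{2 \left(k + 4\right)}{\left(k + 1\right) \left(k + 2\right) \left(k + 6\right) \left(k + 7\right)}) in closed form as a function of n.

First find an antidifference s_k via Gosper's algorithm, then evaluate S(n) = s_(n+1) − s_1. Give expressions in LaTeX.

Compute t_(k+1)/t_k: get (k + 1)*(k + 5)*(k + 6)/((k + 3)*(k + 4)*(k + 8)).
Factor: A=k + 1; B=k + 8; C=k**4 + 16*k**3 + 95*k**2 + 248*k + 240.
Set up (k + 1)·f(k+1) − (k + 7)·f(k) − (k**4 + 16*k**3 + 95*k**2 + 248*k + 240) = 0.
Bound: deg f ≤ 6.
Solving with deg f ≤ 6: f(k) = k*(k + 2)*(k + 3)*(k + 4)*(k + 5)*(k + 7)/12.
So s_k = (B(k−1)f/C)·t_k = (k*(k + 2)*(k + 7)**2/(12*(k + 4)))·t_k = k*(k + 7)/(6*(k**2 + 7*k + 6)).
Verify: 2*(k + 4)/(k**4 + 16*k**3 + 83*k**2 + 152*k + 84) matches t_k.
Telescope: S(n) = s_(n+1) − s_(1) = (n**2 + 9*n + 8)/(6*(n**2 + 9*n + 14)) − (2/21) = n*(n + 9)/(14*(n**2 + 9*n + 14)).

S(n) = \frac{n \left(n + 9\right)}{14 \left(n^{2} + 9 n + 14\right)}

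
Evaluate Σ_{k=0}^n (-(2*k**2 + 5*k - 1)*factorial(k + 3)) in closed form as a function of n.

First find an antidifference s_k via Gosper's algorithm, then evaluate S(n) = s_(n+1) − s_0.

S(n) = -2*n*factorial(n + 4) + factorial(n + 4) - 18

Step 1: r(k) = (k + 4)*(5*k + 2*(k + 1)**2 + 4)/(2*k**2 + 5*k - 1).
A = k + 4, B = 1, C = k**2 + 5*k/2 - 1/2.
Set up (k + 4)·f(k+1) − (1)·f(k) − (k**2 + 5*k/2 - 1/2) = 0.
Degrees (1,0,2) ⇒ d ≤ 1.
Coefficient equations give f(k) = (2*k - 3)/2.
R(k) = B(k−1)·f(k)/C(k) = (2*k - 3)/(2*k**2 + 5*k - 1); s_k = R·t_k = -(2*k - 3)*factorial(k + 3).
s_(k+1) − s_k = -(2*k**2 + 5*k - 1)*factorial(k + 3) = t_k.
s_(n+1) = -(2*n - 1)*factorial(n + 4) and s_(0) = 18, so S(n) = -2*n*factorial(n + 4) + factorial(n + 4) - 18.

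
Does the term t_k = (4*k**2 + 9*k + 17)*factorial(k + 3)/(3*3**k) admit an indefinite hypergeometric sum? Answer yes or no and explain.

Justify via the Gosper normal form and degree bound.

Compute t_(k+1)/t_k: get (k + 4)*(9*k + 4*(k + 1)**2 + 26)/(3*(4*k**2 + 9*k + 17)).
Take A(k)=k/3 + 4/3, B(k)=1, C(k)=k**2 + 9*k/4 + 17/4.
Set up (k/3 + 4/3)·f(k+1) − (1)·f(k) − (k**2 + 9*k/4 + 17/4) = 0.
Bound: deg f ≤ 1.
Match coefficients ⇒ f(k) = 3*(4*k + 1)/4.
Then R = B(k−1)f/C = 3*(4*k + 1)/(4*k**2 + 9*k + 17), so s_k = R(k)·t_k = (4*k + 1)*factorial(k + 3)/3**k.
s_(k+1) − s_k = (4*k**2 + 9*k + 17)*factorial(k + 3)/(3*3**k) = t_k.

Yes. s_k = (4*k + 1)*factorial(k + 3)/3**k.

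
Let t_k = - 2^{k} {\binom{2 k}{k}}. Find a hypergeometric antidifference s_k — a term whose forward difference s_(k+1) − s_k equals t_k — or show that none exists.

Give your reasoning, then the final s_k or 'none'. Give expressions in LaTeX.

not Gosper-summable; s_k does not exist

The ratio is 4*(2*k + 1)/(k + 1).
Factor: A=8*k + 4; B=k + 1; C=1.
f must satisfy (8*k + 4)·f(k+1) − (k)·f(k) = 1.
Bound: deg f ≤ -1.
deg f ≤ -1 is impossible — no certificate.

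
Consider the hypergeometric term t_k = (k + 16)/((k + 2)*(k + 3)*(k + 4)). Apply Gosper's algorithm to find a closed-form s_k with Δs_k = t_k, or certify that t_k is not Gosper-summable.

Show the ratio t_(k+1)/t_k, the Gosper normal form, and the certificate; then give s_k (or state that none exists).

The ratio is (k + 2)*(k + 17)/((k + 5)*(k + 16)).
A = k + 2, B = k + 5, C = k + 16.
f must satisfy (k + 2)·f(k+1) − (k + 4)·f(k) = k + 16.
deg f ≤ 2 (via 1,1,1).
Coefficient equations give f(k) = k*(3*k + 13)/2.
Get s_k = R·t_k = k*(3*k + 13)/(2*(k + 2)*(k + 3)) with R(k) = B(k−1)f(k)/C(k) = k*(k + 4)*(3*k + 13)/(2*(k + 16)).
Verify: (k + 16)/(k**3 + 9*k**2 + 26*k + 24) matches t_k.

s_k = k*(3*k + 13)/(2*(k + 2)*(k + 3))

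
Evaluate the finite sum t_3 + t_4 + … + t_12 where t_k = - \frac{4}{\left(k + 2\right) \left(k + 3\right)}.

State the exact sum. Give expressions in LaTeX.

Compute t_(k+1)/t_k: get (k + 2)/(k + 4).
Normal form (A,B,C) = (k + 2, k + 4, 1).
f must satisfy (k + 2)·f(k+1) − (k + 3)·f(k) = 1.
Degrees (1,1,0) ⇒ d ≤ 1.
Coefficient equations give f(k) = k/2.
Then R = B(k−1)f/C = k*(k + 3)/2, so s_k = R(k)·t_k = -2*k/(k + 2).
Δs = -4/(k**2 + 5*k + 6), as required.
Evaluate s at k=13 and k=3: -26/15 and -6/5; difference -8/15.

Σ = -8/15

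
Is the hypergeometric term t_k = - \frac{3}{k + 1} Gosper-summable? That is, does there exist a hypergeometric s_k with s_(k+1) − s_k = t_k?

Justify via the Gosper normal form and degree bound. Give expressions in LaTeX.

No; the coefficient equations for f are inconsistent.

Step 1: r(k) = (k + 1)/(k + 2).
A = k + 1, B = k + 2, C = 1.
Set up (k + 1)·f(k+1) − (k + 1)·f(k) − (1) = 0.
d = 0 from the (1,1,0) case.
Write f(k) = c0. Then LHS − RHS = -1, requiring -1 = 0: contradictory. No certificate.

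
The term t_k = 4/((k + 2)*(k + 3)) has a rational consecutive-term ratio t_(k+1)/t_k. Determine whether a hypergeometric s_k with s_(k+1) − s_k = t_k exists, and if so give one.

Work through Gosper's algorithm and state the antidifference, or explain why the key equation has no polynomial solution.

s_k = 2*k/(k + 2)

Ratio r(k) = (k + 2)/(k + 4).
Normal form (A,B,C) = (k + 2, k + 4, 1).
Need (k + 2)·f(k+1) − (k + 3)·f(k) = 1.
From deg A=1, deg B=1, deg C=0: d=1.
Coefficient equations give f(k) = k/2.
R(k) = B(k−1)·f(k)/C(k) = k*(k + 3)/2; s_k = R·t_k = 2*k/(k + 2).
Check: Δs_k = 4/(k**2 + 5*k + 6). ✓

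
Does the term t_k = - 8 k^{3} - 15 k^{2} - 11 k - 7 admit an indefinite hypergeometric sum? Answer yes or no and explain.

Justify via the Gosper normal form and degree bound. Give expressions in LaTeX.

Yes. s_k = k \left(- 2 k^{3} - k^{2} - 4\right).

Compute t_(k+1)/t_k: get (8*k**3 + 39*k**2 + 65*k + 41)/(8*k**3 + 15*k**2 + 11*k + 7).
Take A(k)=1, B(k)=1, C(k)=k**3 + 15*k**2/8 + 11*k/8 + 7/8.
f must satisfy (1)·f(k+1) − (1)·f(k) = k**3 + 15*k**2/8 + 11*k/8 + 7/8.
Bound: deg f ≤ 4.
Coefficient equations give f(k) = k*(2*k**3 + k**2 + 4)/8.
Certificate R = B(k−1)f/C = k*(2*k**3 + k**2 + 4)/(8*k**3 + 15*k**2 + 11*k + 7) gives s_k = k*(-2*k**3 - k**2 - 4).
Check: Δs_k = -8*k**3 - 15*k**2 - 11*k - 7. ✓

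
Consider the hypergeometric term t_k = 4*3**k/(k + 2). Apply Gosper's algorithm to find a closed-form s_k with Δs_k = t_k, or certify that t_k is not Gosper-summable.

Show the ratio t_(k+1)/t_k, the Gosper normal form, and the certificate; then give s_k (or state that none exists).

Step 1: r(k) = 3*(k + 2)/(k + 3).
Take A(k)=3*k + 6, B(k)=k + 3, C(k)=1.
Key eq: (3*k + 6)·f(k+1) = (k + 2)·f(k) + (1).
From deg A=1, deg B=1, deg C=0: d=-1.
deg f ≤ -1 is impossible — no certificate.

none (Gosper's algorithm certifies no s_k)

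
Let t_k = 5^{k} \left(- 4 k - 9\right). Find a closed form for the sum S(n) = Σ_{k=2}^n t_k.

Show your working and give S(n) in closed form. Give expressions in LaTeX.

S(n) = - 5 \cdot 5^{n} n - 10 \cdot 5^{n} + 75

Step 1: r(k) = 5*(4*k + 13)/(4*k + 9).
Normal form (A,B,C) = (5, 1, k + 9/4).
Key eq: (5)·f(k+1) = (1)·f(k) + (k + 9/4).
Degrees (0,0,1) ⇒ d ≤ 1.
Solve for f: f(k) = (k + 1)/4 (degree 1 ≤ 1).
So s_k = (B(k−1)f/C)·t_k = ((k + 1)/(4*k + 9))·t_k = 5**k*(-k - 1).
Δs = 5**k*(-4*k - 9), as required.
Evaluate: s_(n+1) = 5**(n + 1)*(-n - 2); subtract s_(2) = -75 ⇒ S(n) = -5*5**n*n - 10*5**n + 75.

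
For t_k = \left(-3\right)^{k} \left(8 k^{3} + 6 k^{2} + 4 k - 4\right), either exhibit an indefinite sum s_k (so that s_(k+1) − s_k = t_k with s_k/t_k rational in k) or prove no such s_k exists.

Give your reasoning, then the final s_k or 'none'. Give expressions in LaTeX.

s_k = \left(-3\right)^{k} \left(- 2 k^{3} + 3 k^{2} - k + 1\right)

r(k) = 3*(-4*k**3 - 15*k**2 - 20*k - 7)/(4*k**3 + 3*k**2 + 2*k - 2) after simplifying.
Normal form (A,B,C) = (-3, 1, k**3 + 3*k**2/4 + k/2 - 1/2).
Set up (-3)·f(k+1) − (1)·f(k) − (k**3 + 3*k**2/4 + k/2 - 1/2) = 0.
d = 3 from the (0,0,3) case.
Solve for f: f(k) = -(2*k**3 - 3*k**2 + k - 1)/8 (degree 3 ≤ 3).
Certificate R = B(k−1)f/C = -(2*k**3 - 3*k**2 + k - 1)/(2*(4*k**3 + 3*k**2 + 2*k - 2)) gives s_k = (-3)**k*(-2*k**3 + 3*k**2 - k + 1).
Check: Δs_k = (-3)**k*(8*k**3 + 6*k**2 + 4*k - 4). ✓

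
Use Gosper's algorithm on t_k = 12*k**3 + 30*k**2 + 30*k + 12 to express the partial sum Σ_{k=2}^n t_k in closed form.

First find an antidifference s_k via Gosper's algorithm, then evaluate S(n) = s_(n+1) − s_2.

S(n) = 3*n**4 + 16*n**3 + 33*n**2 + 32*n - 84

The ratio is (2*k**3 + 11*k**2 + 21*k + 14)/(2*k**3 + 5*k**2 + 5*k + 2).
A = 1, B = 1, C = k**3 + 5*k**2/2 + 5*k/2 + 1.
Key eq: (1)·f(k+1) = (1)·f(k) + (k**3 + 5*k**2/2 + 5*k/2 + 1).
Bound: deg f ≤ 4.
Match coefficients ⇒ f(k) = k*(k + 1)*(3*k**2 + k + 2)/12.
R(k) = B(k−1)·f(k)/C(k) = k*(3*k**2 + k + 2)/(6*(2*k**2 + 3*k + 2)); s_k = R·t_k = k*(3*k**3 + 4*k**2 + 3*k + 2).
s_(k+1) − s_k = 12*k**3 + 30*k**2 + 30*k + 12 = t_k.
s_(n+1) = 3*n**4 + 16*n**3 + 33*n**2 + 32*n + 12 and s_(2) = 96, so S(n) = 3*n**4 + 16*n**3 + 33*n**2 + 32*n - 84.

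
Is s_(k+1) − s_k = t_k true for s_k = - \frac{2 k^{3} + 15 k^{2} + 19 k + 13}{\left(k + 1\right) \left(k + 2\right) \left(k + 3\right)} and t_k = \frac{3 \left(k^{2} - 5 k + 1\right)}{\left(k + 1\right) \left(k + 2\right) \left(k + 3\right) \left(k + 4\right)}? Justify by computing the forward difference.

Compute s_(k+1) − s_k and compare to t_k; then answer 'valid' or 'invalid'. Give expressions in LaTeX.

s_(k+1) = (-19*k - 2*(k + 1)**3 - 15*(k + 1)**2 - 32)/((k + 2)*(k + 3)*(k + 4))
s_(k+1) − s_k = 3*(k**2 - 5*k + 1)/(k**4 + 10*k**3 + 35*k**2 + 50*k + 24)
(s_(k+1) − s_k) − t_k = 0

valid (s_(k+1) − s_k reduces to t_k)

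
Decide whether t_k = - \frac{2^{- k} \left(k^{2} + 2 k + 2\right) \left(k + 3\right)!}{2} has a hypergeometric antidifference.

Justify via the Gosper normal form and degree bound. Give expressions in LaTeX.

r(k) = (k + 4)*(2*k + (k + 1)**2 + 4)/(2*(k**2 + 2*k + 2)) after simplifying.
Gosper form: A/B · C(k+1)/C(k) with A=k/2 + 2, B=1, C=k**2 + 2*k + 2.
Solve (k/2 + 2)·f(k+1) − (1)·f(k) = k**2 + 2*k + 2.
deg f ≤ 1 (via 1,0,2).
Match coefficients ⇒ f(k) = 2*(k - 1).
Get s_k = R·t_k = -(k - 1)*factorial(k + 3)/2**k with R(k) = B(k−1)f(k)/C(k) = 2*(k - 1)/(k**2 + 2*k + 2).
s_(k+1) − s_k = -(k**2 + 2*k + 2)*factorial(k + 3)/(2*2**k) = t_k.

Yes. s_k = - 2^{- k} \left(k - 1\right) \left(k + 3\right)!.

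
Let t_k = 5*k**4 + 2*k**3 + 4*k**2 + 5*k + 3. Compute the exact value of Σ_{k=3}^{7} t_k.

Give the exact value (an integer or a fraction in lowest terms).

t_(k+1)/t_k = (5*k**4 + 22*k**3 + 40*k**2 + 39*k + 19)/(5*k**4 + 2*k**3 + 4*k**2 + 5*k + 3).
Gosper form: A/B · C(k+1)/C(k) with A=1, B=1, C=k**4 + 2*k**3/5 + 4*k**2/5 + k + 3/5.
f must satisfy (1)·f(k+1) − (1)·f(k) = k**4 + 2*k**3/5 + 4*k**2/5 + k + 3/5.
Degrees (0,0,4) ⇒ d ≤ 5.
Solve for f: f(k) = k*(k**4 - 2*k**3 + 2*k**2 + k + 1)/5 (degree 5 ≤ 5).
Get s_k = R·t_k = k*(k**4 - 2*k**3 + 2*k**2 + k + 1) with R(k) = B(k−1)f(k)/C(k) = k*(k**4 - 2*k**3 + 2*k**2 + k + 1)/(5*k**4 + 2*k**3 + 4*k**2 + 5*k + 3).
Check: Δs_k = 5*k**4 + 2*k**3 + 4*k**2 + 5*k + 3. ✓
Evaluate s at k=8 and k=3: 25672 and 147; difference 25525.

Σ = 25525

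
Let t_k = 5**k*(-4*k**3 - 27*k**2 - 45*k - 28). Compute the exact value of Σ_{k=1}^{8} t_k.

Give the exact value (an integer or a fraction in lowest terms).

r(k) = 5*(4*k**3 + 39*k**2 + 111*k + 104)/(4*k**3 + 27*k**2 + 45*k + 28) after simplifying.
Gosper form: A/B · C(k+1)/C(k) with A=5, B=1, C=k**3 + 27*k**2/4 + 45*k/4 + 7.
Solve (5)·f(k+1) − (1)·f(k) = k**3 + 27*k**2/4 + 45*k/4 + 7.
Bound: deg f ≤ 3.
A polynomial solution: f(k) = (k**3 + 3*k**2 + 2)/4.
Then R = B(k−1)f/C = (k**3 + 3*k**2 + 2)/(4*k**3 + 27*k**2 + 45*k + 28), so s_k = R(k)·t_k = 5**k*(-k**3 - 3*k**2 - 2).
Δs = 5**k*(-4*k**3 - 27*k**2 - 45*k - 28), as required.
Telescoping: Σ = s_(9) − s_(1) = -1902343750 − (-30) = -1902343720.

Σ = -1902343720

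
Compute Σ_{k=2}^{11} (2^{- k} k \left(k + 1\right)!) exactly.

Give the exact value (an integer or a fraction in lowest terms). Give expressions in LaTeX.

Compute t_(k+1)/t_k: get (k + 1)*(k + 2)/(2*k).
Take A(k)=k/2 + 1, B(k)=1, C(k)=k.
f must satisfy (k/2 + 1)·f(k+1) − (1)·f(k) = k.
From deg A=1, deg B=0, deg C=1: d=0.
Solving with deg f ≤ 0: f(k) = 2.
Get s_k = R·t_k = 2**(1 - k)*factorial(k + 1) with R(k) = B(k−1)f(k)/C(k) = 2/k.
Check: Δs_k = k*factorial(k + 1)/2**k. ✓
Σ_(k=2)^(11) t_k = s_(12) − s_(2) = 6081075/2 − (3) = 6081069/2.

Σ = 6081069/2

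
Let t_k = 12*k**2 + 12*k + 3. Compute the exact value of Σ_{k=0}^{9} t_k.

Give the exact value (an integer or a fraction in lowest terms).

Σ = 3990

r(k) = (4*k**2 + 12*k + 9)/(4*k**2 + 4*k + 1) after simplifying.
Normal form (A,B,C) = (1, 1, k**2 + k + 1/4).
Need (1)·f(k+1) − (1)·f(k) = k**2 + k + 1/4.
Degrees (0,0,2) ⇒ d ≤ 3.
Solving with deg f ≤ 3: f(k) = k*(2*k - 1)*(2*k + 1)/12.
So s_k = (B(k−1)f/C)·t_k = (k*(2*k - 1)/(3*(2*k + 1)))·t_k = 4*k**3 - k.
Check: Δs_k = 12*k**2 + 12*k + 3. ✓
Telescoping: Σ = s_(10) − s_(0) = 3990 − (0) = 3990.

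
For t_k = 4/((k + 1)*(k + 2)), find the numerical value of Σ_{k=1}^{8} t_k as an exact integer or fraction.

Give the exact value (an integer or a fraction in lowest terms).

Compute t_(k+1)/t_k: get (k + 1)/(k + 3).
Take A(k)=k + 1, B(k)=k + 3, C(k)=1.
f must satisfy (k + 1)·f(k+1) − (k + 2)·f(k) = 1.
d = 1 from the (1,1,0) case.
Solving with deg f ≤ 1: f(k) = k.
So s_k = (B(k−1)f/C)·t_k = (k*(k + 2))·t_k = 4*k/(k + 1).
Check: Δs_k = 4/(k**2 + 3*k + 2). ✓
Evaluate s at k=9 and k=1: 18/5 and 2; difference 8/5.

Σ = 8/5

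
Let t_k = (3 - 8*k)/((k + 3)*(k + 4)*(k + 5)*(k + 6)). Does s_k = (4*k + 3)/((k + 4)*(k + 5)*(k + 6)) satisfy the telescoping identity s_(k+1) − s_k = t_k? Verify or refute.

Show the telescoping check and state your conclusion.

Invalid: residual 36*k/(k**5 + 25*k**4 + 245*k**3 + 1175*k**2 + 2754*k + 2520) ≠ 0.

s_(k+1) = (4*k + 7)/((k + 5)*(k + 6)*(k + 7))
s_(k+1) − s_k = (7 - 8*k)/(k**4 + 22*k**3 + 179*k**2 + 638*k + 840)
(s_(k+1) − s_k) − t_k = 36*k/(k**5 + 25*k**4 + 245*k**3 + 1175*k**2 + 2754*k + 2520)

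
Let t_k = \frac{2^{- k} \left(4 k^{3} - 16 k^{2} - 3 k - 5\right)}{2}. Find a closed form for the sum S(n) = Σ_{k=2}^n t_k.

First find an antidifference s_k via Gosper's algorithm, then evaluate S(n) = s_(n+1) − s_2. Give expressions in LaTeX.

r(k) = (4*k**3 - 4*k**2 - 23*k - 20)/(2*(4*k**3 - 16*k**2 - 3*k - 5)) after simplifying.
A = 1/2, B = 1, C = k**3 - 4*k**2 - 3*k/4 - 5/4.
Key eq: (1/2)·f(k+1) = (1)·f(k) + (k**3 - 4*k**2 - 3*k/4 - 5/4).
deg f ≤ 3 (via 0,0,3).
Solve for f: f(k) = -(4*k**3 - 4*k**2 + k - 4)/2 (degree 3 ≤ 3).
Certificate R = B(k−1)f/C = -2*(4*k**3 - 4*k**2 + k - 4)/(4*k**3 - 16*k**2 - 3*k - 5) gives s_k = (-4*k**3 + 4*k**2 - k + 4)/2**k.
Δs = (4*k**3 - 16*k**2 - 3*k - 5)/(2*2**k), as required.
Telescope: S(n) = s_(n+1) − s_(2) = 2**(-n - 1)*(-4*n**3 - 8*n**2 - 5*n + 3) − (-7/2) = 2**(-n - 1)*(7*2**n - 4*n**3 - 8*n**2 - 5*n + 3).

S(n) = 2^{- n - 1} \left(7 \cdot 2^{n} - 4 n^{3} - 8 n^{2} - 5 n + 3\right)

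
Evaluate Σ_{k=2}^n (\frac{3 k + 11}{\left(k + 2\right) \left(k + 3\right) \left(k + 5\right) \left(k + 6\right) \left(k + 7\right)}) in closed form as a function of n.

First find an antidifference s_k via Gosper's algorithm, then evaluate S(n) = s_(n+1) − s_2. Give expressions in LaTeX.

S(n) = \frac{n^{3} + 16 n^{2} + 81 n - 98}{224 \left(n^{3} + 16 n^{2} + 81 n + 126\right)}

Step 1: r(k) = (k + 2)*(k + 5)*(3*k + 14)/((k + 4)*(k + 8)*(3*k + 11)).
Factor: A=k + 2; B=k + 8; C=k**2 + 23*k/3 + 44/3.
Key eq: (k + 2)·f(k+1) = (k + 7)·f(k) + (k**2 + 23*k/3 + 44/3).
From deg A=1, deg B=1, deg C=2: d=5.
A polynomial solution: f(k) = k*(k + 3)*(k + 4)*(k**2 + 13*k + 52)/180.
Get s_k = R·t_k = k*(k**2 + 13*k + 52)/(60*(k**3 + 13*k**2 + 52*k + 60)) with R(k) = B(k−1)f(k)/C(k) = k*(k + 3)*(k + 7)*(k**2 + 13*k + 52)/(60*(3*k + 11)).
s_(k+1) − s_k = (3*k + 11)/(k**5 + 23*k**4 + 203*k**3 + 853*k**2 + 1692*k + 1260) = t_k.
s_(n+1) = (n**3 + 16*n**2 + 81*n + 66)/(60*(n**3 + 16*n**2 + 81*n + 126)) and s_(2) = 41/3360, so S(n) = (n**3 + 16*n**2 + 81*n - 98)/(224*(n**3 + 16*n**2 + 81*n + 126)).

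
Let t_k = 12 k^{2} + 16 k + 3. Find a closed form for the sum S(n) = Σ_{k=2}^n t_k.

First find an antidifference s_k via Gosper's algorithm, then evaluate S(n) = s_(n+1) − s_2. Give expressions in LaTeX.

t_(k+1)/t_k = (12*k**2 + 40*k + 31)/(12*k**2 + 16*k + 3).
Factor: A=1; B=1; C=k**2 + 4*k/3 + 1/4.
Set up (1)·f(k+1) − (1)·f(k) − (k**2 + 4*k/3 + 1/4) = 0.
Degrees (0,0,2) ⇒ d ≤ 3.
Coefficient equations give f(k) = k*(4*k**2 + 2*k - 3)/12.
Certificate R = B(k−1)f/C = k*(4*k**2 + 2*k - 3)/(12*k**2 + 16*k + 3) gives s_k = k*(4*k**2 + 2*k - 3).
Check: Δs_k = 12*k**2 + 16*k + 3. ✓
Σ_(k=2)^n t_k = s_(n+1) − s_(2) = (4*n**3 + 14*n**2 + 13*n + 3) − (34), i.e. 4*n**3 + 14*n**2 + 13*n - 31.

S(n) = 4 n^{3} + 14 n^{2} + 13 n - 31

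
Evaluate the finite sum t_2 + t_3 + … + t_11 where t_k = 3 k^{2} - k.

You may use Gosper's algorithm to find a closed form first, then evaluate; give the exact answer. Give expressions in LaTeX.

Σ = 1450

t_(k+1)/t_k = (-k + 3*(k + 1)**2 - 1)/(k*(3*k - 1)).
Take A(k)=1, B(k)=1, C(k)=k**2 - k/3.
Solve (1)·f(k+1) − (1)·f(k) = k**2 - k/3.
Bound: deg f ≤ 3.
A polynomial solution: f(k) = k*(k - 1)**2/3.
Certificate R = B(k−1)f/C = (k - 1)**2/(3*k - 1) gives s_k = k*(k**2 - 2*k + 1).
Verify: k*(3*k - 1) matches t_k.
Evaluate s at k=12 and k=2: 1452 and 2; difference 1450.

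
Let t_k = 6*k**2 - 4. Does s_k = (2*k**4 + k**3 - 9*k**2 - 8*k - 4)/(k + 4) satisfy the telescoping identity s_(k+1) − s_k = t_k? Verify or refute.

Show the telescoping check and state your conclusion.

Invalid: residual 2*(-4*k**3 - 27*k**2 + k + 14)/(k**2 + 9*k + 20) ≠ 0.

s_(k+1) = (2*k**4 + 9*k**3 + 6*k**2 - 15*k - 18)/(k + 5)
s_(k+1) − s_k = 2*(3*k**4 + 23*k**3 + 31*k**2 - 17*k - 26)/(k**2 + 9*k + 20)
(s_(k+1) − s_k) − t_k = 2*(-4*k**3 - 27*k**2 + k + 14)/(k**2 + 9*k + 20)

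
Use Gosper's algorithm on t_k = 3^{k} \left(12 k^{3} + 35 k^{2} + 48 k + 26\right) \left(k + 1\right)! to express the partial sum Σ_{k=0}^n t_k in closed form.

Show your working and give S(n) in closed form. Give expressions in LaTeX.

S(n) = 12 \cdot 3^{n} n^{4} n! + 51 \cdot 3^{n} n^{3} n! + 84 \cdot 3^{n} n^{2} n! + 75 \cdot 3^{n} n n! + 30 \cdot 3^{n} n! - 4

Ratio r(k) = 3*(12*k**4 + 95*k**3 + 296*k**2 + 429*k + 242)/(12*k**3 + 35*k**2 + 48*k + 26).
Gosper form: A/B · C(k+1)/C(k) with A=3*k + 6, B=1, C=k**3 + 35*k**2/12 + 4*k + 13/6.
f must satisfy (3*k + 6)·f(k+1) − (1)·f(k) = k**3 + 35*k**2/12 + 4*k + 13/6.
Bound: deg f ≤ 2.
A polynomial solution: f(k) = (4*k**2 - 3*k + 4)/12.
Certificate R = B(k−1)f/C = (4*k**2 - 3*k + 4)/(12*k**3 + 35*k**2 + 48*k + 26) gives s_k = 3**k*(4*k**2 - 3*k + 4)*factorial(k + 1).
Δs = 3**k*(12*k**3 + 35*k**2 + 48*k + 26)*factorial(k + 1), as required.
Evaluate: s_(n+1) = 3**(n + 1)*(4*n**2 + 5*n + 5)*factorial(n + 2); subtract s_(0) = 4 ⇒ S(n) = 12*3**n*n**4*factorial(n) + 51*3**n*n**3*factorial(n) + 84*3**n*n**2*factorial(n) + 75*3**n*n*factorial(n) + 30*3**n*factorial(n) - 4.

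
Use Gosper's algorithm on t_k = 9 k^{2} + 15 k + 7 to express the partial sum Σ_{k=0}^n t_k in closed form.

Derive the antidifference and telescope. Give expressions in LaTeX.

S(n) = 3 n^{3} + 12 n^{2} + 16 n + 7

Compute t_(k+1)/t_k: get (9*k**2 + 33*k + 31)/(9*k**2 + 15*k + 7).
Gosper form: A/B · C(k+1)/C(k) with A=1, B=1, C=k**2 + 5*k/3 + 7/9.
Need (1)·f(k+1) − (1)·f(k) = k**2 + 5*k/3 + 7/9.
Degrees (0,0,2) ⇒ d ≤ 3.
Coefficient equations give f(k) = k*(3*k**2 + 3*k + 1)/9.
R(k) = B(k−1)·f(k)/C(k) = k*(3*k**2 + 3*k + 1)/(9*k**2 + 15*k + 7); s_k = R·t_k = k*(3*k**2 + 3*k + 1).
Verify: 9*k**2 + 15*k + 7 matches t_k.
Σ_(k=0)^n t_k = s_(n+1) − s_(0) = (3*n**3 + 12*n**2 + 16*n + 7) − (0), i.e. 3*n**3 + 12*n**2 + 16*n + 7.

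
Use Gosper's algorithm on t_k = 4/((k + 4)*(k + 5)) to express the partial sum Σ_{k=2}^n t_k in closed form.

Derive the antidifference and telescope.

Step 1: r(k) = (k + 4)/(k + 6).
Normal form (A,B,C) = (k + 4, k + 6, 1).
Key eq: (k + 4)·f(k+1) = (k + 5)·f(k) + (1).
From deg A=1, deg B=1, deg C=0: d=1.
Solve for f: f(k) = k/4 (degree 1 ≤ 1).
Then R = B(k−1)f/C = k*(k + 5)/4, so s_k = R(k)·t_k = k/(k + 4).
Check: Δs_k = 4/(k**2 + 9*k + 20). ✓
s_(n+1) = (n + 1)/(n + 5) and s_(2) = 1/3, so S(n) = 2*(n - 1)/(3*(n + 5)).

S(n) = 2*(n - 1)/(3*(n + 5))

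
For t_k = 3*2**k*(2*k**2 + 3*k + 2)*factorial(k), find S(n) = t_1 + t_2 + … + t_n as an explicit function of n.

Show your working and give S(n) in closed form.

Ratio r(k) = 2*(2*k**3 + 9*k**2 + 14*k + 7)/(2*k**2 + 3*k + 2).
Take A(k)=2*k + 2, B(k)=1, C(k)=k**2 + 3*k/2 + 1.
Key eq: (2*k + 2)·f(k+1) = (1)·f(k) + (k**2 + 3*k/2 + 1).
From deg A=1, deg B=0, deg C=2: d=1.
Solving with deg f ≤ 1: f(k) = k/2.
Certificate R = B(k−1)f/C = k/(2*k**2 + 3*k + 2) gives s_k = 3*2**k*k*factorial(k).
Check: Δs_k = 3*2**k*(2*k**2 + 3*k + 2)*factorial(k). ✓
Telescope: S(n) = s_(n+1) − s_(1) = 6*2**n*(n + 1)*factorial(n + 1) − (6) = 6*2**n*n**2*factorial(n) + 12*2**n*n*factorial(n) + 6*2**n*factorial(n) - 6.

S(n) = 6*2**n*n**2*factorial(n) + 12*2**n*n*factorial(n) + 6*2**n*factorial(n) - 6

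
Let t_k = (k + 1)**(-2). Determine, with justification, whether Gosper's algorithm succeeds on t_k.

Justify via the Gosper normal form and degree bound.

No; the coefficient equations for f are inconsistent.

t_(k+1)/t_k = (k + 1)**2/(k + 2)**2.
Factor: A=k**2 + 2*k + 1; B=k**2 + 4*k + 4; C=1.
f must satisfy (k**2 + 2*k + 1)·f(k+1) − (k**2 + 2*k + 1)·f(k) = 1.
From deg A=2, deg B=2, deg C=0: d=0.
Generic f = c0 gives residual -1; -1 = 0 cannot hold, so t_k is not Gosper-summable.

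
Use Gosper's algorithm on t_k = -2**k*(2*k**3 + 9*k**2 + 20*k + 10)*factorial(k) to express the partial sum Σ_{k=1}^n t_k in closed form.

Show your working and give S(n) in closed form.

S(n) = -2*2**n*n**3*factorial(n) - 10*2**n*n**2*factorial(n) - 22*2**n*n*factorial(n) - 14*2**n*factorial(n) + 14

t_(k+1)/t_k = 2*(2*k**4 + 17*k**3 + 59*k**2 + 85*k + 41)/(2*k**3 + 9*k**2 + 20*k + 10).
So A=2*k + 2 and B=1, with C=k**3 + 9*k**2/2 + 10*k + 5.
Need (2*k + 2)·f(k+1) − (1)·f(k) = k**3 + 9*k**2/2 + 10*k + 5.
Degrees (1,0,3) ⇒ d ≤ 2.
Solve for f: f(k) = (k**2 + 2*k + 4)/2 (degree 2 ≤ 2).
So s_k = (B(k−1)f/C)·t_k = ((k**2 + 2*k + 4)/(2*k**3 + 9*k**2 + 20*k + 10))·t_k = -2**k*(k**2 + 2*k + 4)*factorial(k).
Δs = -2**k*(2*k**3 + 9*k**2 + 20*k + 10)*factorial(k), as required.
Telescope: S(n) = s_(n+1) − s_(1) = -2**(n + 1)*(n**2 + 4*n + 7)*factorial(n + 1) − (-14) = -2*2**n*n**3*factorial(n) - 10*2**n*n**2*factorial(n) - 22*2**n*n*factorial(n) - 14*2**n*factorial(n) + 14.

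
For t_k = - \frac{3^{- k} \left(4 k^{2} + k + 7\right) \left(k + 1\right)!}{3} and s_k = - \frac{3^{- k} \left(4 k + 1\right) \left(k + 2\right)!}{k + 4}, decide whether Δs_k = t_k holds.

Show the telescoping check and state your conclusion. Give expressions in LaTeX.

s_(k+1) = -(4*k + 5)*factorial(k + 3)/(3*3**k*(k + 5))
s_(k+1) − s_k = -(4*k**3 + 21*k**2 + 20*k + 45)*factorial(k + 2)/(3*3**k*(k + 4)*(k + 5))
(s_(k+1) − s_k) − t_k = 2*(4*k**3 + 17*k**2 - k + 25)*factorial(k + 1)/(3*3**k*(k + 4)*(k + 5))

Invalid: residual \frac{2 \cdot 3^{- k} \left(4 k^{3} + 17 k^{2} - k + 25\right) \left(k + 1\right)!}{3 \left(k + 4\right) \left(k + 5\right)} ≠ 0.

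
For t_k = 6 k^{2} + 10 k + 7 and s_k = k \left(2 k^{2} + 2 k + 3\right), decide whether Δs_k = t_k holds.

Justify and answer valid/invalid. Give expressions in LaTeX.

s_(k+1) = (k + 1)*(2*k + 2*(k + 1)**2 + 5)
s_(k+1) − s_k = 6*k**2 + 10*k + 7
(s_(k+1) − s_k) − t_k = 0

Valid — Δs_k = t_k.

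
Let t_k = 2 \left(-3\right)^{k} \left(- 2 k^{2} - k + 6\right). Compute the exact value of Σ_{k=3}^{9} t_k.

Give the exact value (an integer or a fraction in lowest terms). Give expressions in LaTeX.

t_(k+1)/t_k = 3*(-2*k**2 - 5*k + 3)/(2*k**2 + k - 6).
Normal form (A,B,C) = (-3, 1, k**2 + k/2 - 3).
Key eq: (-3)·f(k+1) = (1)·f(k) + (k**2 + k/2 - 3).
deg f ≤ 2 (via 0,0,2).
A polynomial solution: f(k) = -(k**2 - k - 3)/4.
Get s_k = R·t_k = (-3)**k*(k**2 - k - 3) with R(k) = B(k−1)f(k)/C(k) = -(k**2 - k - 3)/(2*(k + 2)*(2*k - 3)).
s_(k+1) − s_k = 2*(-3)**k*(-2*k**2 - k + 6) = t_k.
Sum = s_(10) − s_(3); s_(10) = 5137263, s_(3) = -81 ⇒ 5137344.

Σ = 5137344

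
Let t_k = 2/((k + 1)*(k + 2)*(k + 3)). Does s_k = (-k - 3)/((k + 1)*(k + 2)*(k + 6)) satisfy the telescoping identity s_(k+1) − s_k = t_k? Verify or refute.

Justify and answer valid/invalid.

Invalid: residual 9*(-k - 5)/(k**5 + 19*k**4 + 131*k**3 + 401*k**2 + 540*k + 252) ≠ 0.

s_(k+1) = (-k - 4)/((k + 2)*(k + 3)*(k + 7))
s_(k+1) − s_k = (2*k**2 + 17*k + 39)/(k**5 + 19*k**4 + 131*k**3 + 401*k**2 + 540*k + 252)
(s_(k+1) − s_k) − t_k = 9*(-k - 5)/(k**5 + 19*k**4 + 131*k**3 + 401*k**2 + 540*k + 252)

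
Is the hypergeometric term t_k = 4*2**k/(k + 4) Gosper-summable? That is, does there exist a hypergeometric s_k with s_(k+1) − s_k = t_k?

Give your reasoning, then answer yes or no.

No — negative degree bound, so no certificate f.

r(k) = 2*(k + 4)/(k + 5) after simplifying.
So A=2*k + 8 and B=k + 5, with C=1.
f must satisfy (2*k + 8)·f(k+1) − (k + 4)·f(k) = 1.
Bound: deg f ≤ -1.
Negative degree bound (-1): no f exists, t_k not Gosper-summable.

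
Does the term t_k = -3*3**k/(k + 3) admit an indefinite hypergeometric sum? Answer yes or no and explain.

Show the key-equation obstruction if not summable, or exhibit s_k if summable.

No; the degree bound rules out any f.

Step 1: r(k) = 3*(k + 3)/(k + 4).
A = 3*k + 9, B = k + 4, C = 1.
Key eq: (3*k + 9)·f(k+1) = (k + 3)·f(k) + (1).
Degrees (1,1,0) ⇒ d ≤ -1.
Bound -1 < 0, so the key equation has no polynomial solution.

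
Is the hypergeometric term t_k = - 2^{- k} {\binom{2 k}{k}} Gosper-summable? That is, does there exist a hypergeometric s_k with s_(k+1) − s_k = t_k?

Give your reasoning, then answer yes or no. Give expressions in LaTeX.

No — negative degree bound, so no certificate f.

Step 1: r(k) = (2*k + 1)/(k + 1).
Take A(k)=2*k + 1, B(k)=k + 1, C(k)=1.
Key eq: (2*k + 1)·f(k+1) = (k)·f(k) + (1).
d = -1 from the (1,1,0) case.
d = -1 < 0 ⇒ no nonzero polynomial f; not summable.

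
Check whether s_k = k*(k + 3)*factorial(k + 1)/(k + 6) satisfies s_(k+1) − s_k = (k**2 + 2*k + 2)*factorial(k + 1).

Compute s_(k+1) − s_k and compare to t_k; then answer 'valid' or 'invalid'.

s_(k+1) = (k + 1)*(k + 4)*factorial(k + 2)/(k + 7)
s_(k+1) − s_k = (k**4 + 12*k**3 + 46*k**2 + 71*k + 48)*factorial(k + 1)/((k + 6)*(k + 7))
(s_(k+1) − s_k) − t_k = -3*(k**3 + 8*k**2 + 13*k + 12)*factorial(k + 1)/((k + 6)*(k + 7))

Invalid: residual -3*(k**3 + 8*k**2 + 13*k + 12)*factorial(k + 1)/((k + 6)*(k + 7)) ≠ 0.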